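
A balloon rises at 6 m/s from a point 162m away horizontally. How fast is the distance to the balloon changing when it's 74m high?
111√7930/3965 ≈ 2.493 m/s

z² = 162² + y²
z = √(162² + 74²) = 2√7930
dz/dt = y/z · dy/dt = 74/(2√7930) · 6 = 111√7930/3965 ≈ 2.493 m/s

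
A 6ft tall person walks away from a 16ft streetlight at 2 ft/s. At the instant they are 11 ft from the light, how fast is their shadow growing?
6/5 ft/s

By similar triangles: 16/(x+s) = 6/s
Solving: s = 6x/10
ds/dt = 6/10 · dx/dt = 3/5 · 2 = 6/5 ft/s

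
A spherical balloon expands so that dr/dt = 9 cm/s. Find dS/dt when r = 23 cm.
1656π cm²/s

S = 4πr²
dS/dt = dS/dr · dr/dt = 8πr · 9
At r = 23: dS/dt = 1656π cm²/s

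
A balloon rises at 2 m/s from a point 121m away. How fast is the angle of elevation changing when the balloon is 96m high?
0.010144 rad/s

tan(θ) = y/121
sec²(θ) · dθ/dt = (1/121) · dy/dt
dθ/dt = cos²(θ)/121 · 2 = 121/(121² + 96²) · 2
dθ/dt = 0.010144 rad/s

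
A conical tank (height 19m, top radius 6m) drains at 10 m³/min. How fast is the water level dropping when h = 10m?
361/(360π) ≈ 0.3192 m/min

r/h = 6/19, so r = (6/19)h
V = (1/3)πr²h = (1/3)π((6/19)h)²h = (12/361)πh³
dV/dh = (36/361)πh²
dh/dt = (dV/dt)/(dV/dh) = -10/((36/361)π·10²) = -361/(360π) m/min
The level is dropping at 361/(360π) ≈ 0.3192 m/min.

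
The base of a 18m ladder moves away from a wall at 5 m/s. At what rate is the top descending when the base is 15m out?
25√11/11 ≈ 7.538 m/s

x² + y² = 18²
2x·dx/dt + 2y·dy/dt = 0
dy/dt = -x/y · dx/dt = -15/(3√11) · 5 = -25√11/11 m/s
The top is descending at 25√11/11 ≈ 7.538 m/s.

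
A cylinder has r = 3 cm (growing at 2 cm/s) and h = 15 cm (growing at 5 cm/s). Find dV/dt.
225π cm³/s

V = πr²h
dV/dt = 2πrh·dr/dt + πr²·dh/dt
= 2π(3)(15)(2) + π(3)²(5)
= 225π cm³/s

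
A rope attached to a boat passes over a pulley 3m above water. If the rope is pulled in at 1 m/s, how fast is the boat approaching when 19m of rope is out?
19√22/88 ≈ 1.013 m/s

rope² = x² + 3²
x = √(19² - 3²) = 4√22
dx/dt = (rope/x) · d(rope)/dt = (19/(4√22)) · (-1) = -19√22/88 m/s
The boat approaches at 19√22/88 ≈ 1.013 m/s.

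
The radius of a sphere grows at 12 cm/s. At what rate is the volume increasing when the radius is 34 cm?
55488π cm³/s

V = (4/3)πr³
dV/dt = dV/dr · dr/dt = 4πr² · 12
At r = 34: dV/dt = 55488π cm³/s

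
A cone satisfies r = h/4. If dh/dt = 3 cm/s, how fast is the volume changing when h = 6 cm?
27π/4 cm³/s

V = (1/3)π(h/4)²h = πh³/48
dV/dt = πh²/16 · 3
At h = 6: dV/dt = 27π/4 cm³/s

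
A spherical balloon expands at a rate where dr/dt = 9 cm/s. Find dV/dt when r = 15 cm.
8100π cm³/s

V = (4/3)πr³
dV/dt = dV/dr · dr/dt = 4πr² · 9
At r = 15: dV/dt = 8100π cm³/s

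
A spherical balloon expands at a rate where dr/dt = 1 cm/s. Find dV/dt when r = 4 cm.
64π cm³/s

V = (4/3)πr³
dV/dt = dV/dr · dr/dt = 4πr² · 1
At r = 4: dV/dt = 64π cm³/s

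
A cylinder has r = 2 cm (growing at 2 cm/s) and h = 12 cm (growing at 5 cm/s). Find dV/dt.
116π cm³/s

V = πr²h
dV/dt = 2πrh·dr/dt + πr²·dh/dt
= 2π(2)(12)(2) + π(2)²(5)
= 116π cm³/s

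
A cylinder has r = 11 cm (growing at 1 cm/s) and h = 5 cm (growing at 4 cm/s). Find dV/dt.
594π cm³/s

V = πr²h
dV/dt = 2πrh·dr/dt + πr²·dh/dt
= 2π(11)(5)(1) + π(11)²(4)
= 594π cm³/s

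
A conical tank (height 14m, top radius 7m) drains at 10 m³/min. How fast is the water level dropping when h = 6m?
10/(9π) ≈ 0.3537 m/min

r/h = 7/14, so r = (1/2)h
V = (1/3)πr²h = (1/3)π((1/2)h)²h = (1/12)πh³
dV/dh = (1/4)πh²
dh/dt = (dV/dt)/(dV/dh) = -10/((1/4)π·6²) = -10/(9π) m/min
The level is dropping at 10/(9π) ≈ 0.3537 m/min.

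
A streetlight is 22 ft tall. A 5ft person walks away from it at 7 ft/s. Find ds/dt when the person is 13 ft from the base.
35/17 ft/s

By similar triangles: 22/(x+s) = 5/s
Solving: s = 5x/17
ds/dt = 5/17 · dx/dt = 5/17 · 7 = 35/17 ft/s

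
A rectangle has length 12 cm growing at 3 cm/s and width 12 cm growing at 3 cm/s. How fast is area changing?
72 cm²/s

A = lw
dA/dt = w·dl/dt + l·dw/dt = 12·3 + 12·3 = 72 cm²/s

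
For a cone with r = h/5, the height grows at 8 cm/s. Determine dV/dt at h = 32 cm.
8192π/25 cm³/s

V = (1/3)π(h/5)²h = πh³/75
dV/dt = πh²/25 · 8
At h = 32: dV/dt = 8192π/25 cm³/s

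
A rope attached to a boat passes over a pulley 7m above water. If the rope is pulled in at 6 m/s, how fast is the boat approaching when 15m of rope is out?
45√11/22 ≈ 6.784 m/s

rope² = x² + 7²
x = √(15² - 7²) = 4√11
dx/dt = (rope/x) · d(rope)/dt = (15/(4√11)) · (-6) = -45√11/22 m/s
The boat approaches at 45√11/22 ≈ 6.784 m/s.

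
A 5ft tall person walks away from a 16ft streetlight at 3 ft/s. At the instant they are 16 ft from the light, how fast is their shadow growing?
15/11 ft/s

By similar triangles: 16/(x+s) = 5/s
Solving: s = 5x/11
ds/dt = 5/11 · dx/dt = 5/11 · 3 = 15/11 ft/s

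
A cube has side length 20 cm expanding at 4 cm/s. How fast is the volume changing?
4800 cm³/s

V = s³
dV/dt = 3s² · ds/dt = 3·20²·4 = 4800 cm³/s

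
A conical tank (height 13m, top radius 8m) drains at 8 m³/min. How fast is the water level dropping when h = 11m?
169/(968π) ≈ 0.05557 m/min

r/h = 8/13, so r = (8/13)h
V = (1/3)πr²h = (1/3)π((8/13)h)²h = (64/507)πh³
dV/dh = (64/169)πh²
dh/dt = (dV/dt)/(dV/dh) = -8/((64/169)π·11²) = -169/(968π) m/min
The level is dropping at 169/(968π) ≈ 0.05557 m/min.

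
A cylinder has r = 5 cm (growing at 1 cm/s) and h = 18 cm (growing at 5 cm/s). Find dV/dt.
305π cm³/s

V = πr²h
dV/dt = 2πrh·dr/dt + πr²·dh/dt
= 2π(5)(18)(1) + π(5)²(5)
= 305π cm³/s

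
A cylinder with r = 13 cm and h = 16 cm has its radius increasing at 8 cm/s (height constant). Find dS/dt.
672π cm²/s

S = 2πrh + 2πr² (lateral + bases)
dS/dt = (2πh + 4πr)·dr/dt = (2π·16 + 4π·13)·8
= 672π cm²/s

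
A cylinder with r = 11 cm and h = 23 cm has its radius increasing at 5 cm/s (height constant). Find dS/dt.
450π cm²/s

S = 2πrh + 2πr² (lateral + bases)
dS/dt = (2πh + 4πr)·dr/dt = (2π·23 + 4π·11)·5
= 450π cm²/s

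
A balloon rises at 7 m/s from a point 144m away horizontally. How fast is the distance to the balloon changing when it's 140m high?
245√2521/2521 ≈ 4.88 m/s

z² = 144² + y²
z = √(144² + 140²) = 4√2521
dz/dt = y/z · dy/dt = 140/(4√2521) · 7 = 245√2521/2521 ≈ 4.88 m/s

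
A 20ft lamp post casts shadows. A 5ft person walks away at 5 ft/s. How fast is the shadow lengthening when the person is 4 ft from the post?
5/3 ft/s

By similar triangles: 20/(x+s) = 5/s
Solving: s = 5x/15
ds/dt = 5/15 · dx/dt = 1/3 · 5 = 5/3 ft/s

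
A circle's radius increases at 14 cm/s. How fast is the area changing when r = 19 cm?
532π cm²/s

A = πr²
dA/dt = 2πr · dr/dt = 2π(19)(14) = 532π cm²/s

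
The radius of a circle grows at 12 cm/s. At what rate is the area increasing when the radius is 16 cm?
384π cm²/s

A = πr²
dA/dt = 2πr · dr/dt = 2π(16)(12) = 384π cm²/s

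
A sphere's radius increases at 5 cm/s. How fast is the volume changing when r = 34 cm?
23120π cm³/s

V = (4/3)πr³
dV/dt = dV/dr · dr/dt = 4πr² · 5
At r = 34: dV/dt = 23120π cm³/s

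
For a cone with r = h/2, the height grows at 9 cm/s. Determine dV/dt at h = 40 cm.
3600π cm³/s

V = (1/3)π(h/2)²h = πh³/12
dV/dt = πh²/4 · 9
At h = 40: dV/dt = 3600π cm³/s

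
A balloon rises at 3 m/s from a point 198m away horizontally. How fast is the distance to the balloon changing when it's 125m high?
375√54829/54829 ≈ 1.601 m/s

z² = 198² + y²
z = √(198² + 125²) = √54829
dz/dt = y/z · dy/dt = 125/√54829 · 3 = 375√54829/54829 ≈ 1.601 m/s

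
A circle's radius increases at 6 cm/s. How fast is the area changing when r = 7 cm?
84π cm²/s

A = πr²
dA/dt = 2πr · dr/dt = 2π(7)(6) = 84π cm²/s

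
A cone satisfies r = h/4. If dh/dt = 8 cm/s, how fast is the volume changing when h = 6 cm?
18π cm³/s

V = (1/3)π(h/4)²h = πh³/48
dV/dt = πh²/16 · 8
At h = 6: dV/dt = 18π cm³/s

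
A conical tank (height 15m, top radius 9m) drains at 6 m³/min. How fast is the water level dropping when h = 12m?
25/(216π) ≈ 0.03684 m/min

r/h = 9/15, so r = (3/5)h
V = (1/3)πr²h = (1/3)π((3/5)h)²h = (3/25)πh³
dV/dh = (9/25)πh²
dh/dt = (dV/dt)/(dV/dh) = -6/((9/25)π·12²) = -25/(216π) m/min
The level is dropping at 25/(216π) ≈ 0.03684 m/min.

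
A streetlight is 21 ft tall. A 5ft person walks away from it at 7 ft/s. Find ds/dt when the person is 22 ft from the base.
35/16 ft/s

By similar triangles: 21/(x+s) = 5/s
Solving: s = 5x/16
ds/dt = 5/16 · dx/dt = 5/16 · 7 = 35/16 ft/s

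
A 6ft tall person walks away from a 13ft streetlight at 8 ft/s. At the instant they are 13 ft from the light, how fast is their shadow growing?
48/7 ft/s

By similar triangles: 13/(x+s) = 6/s
Solving: s = 6x/7
ds/dt = 6/7 · dx/dt = 6/7 · 8 = 48/7 ft/s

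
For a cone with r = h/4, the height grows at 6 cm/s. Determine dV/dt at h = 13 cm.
507π/8 cm³/s

V = (1/3)π(h/4)²h = πh³/48
dV/dt = πh²/16 · 6
At h = 13: dV/dt = 507π/8 cm³/s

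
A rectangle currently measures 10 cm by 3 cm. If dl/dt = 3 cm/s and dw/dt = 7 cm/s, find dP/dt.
20 cm/s

P = 2(l + w)
dP/dt = 2(dl/dt + dw/dt) = 2(3 + 7) = 20 cm/s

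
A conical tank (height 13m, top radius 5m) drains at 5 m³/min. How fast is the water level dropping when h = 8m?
169/(320π) ≈ 0.1681 m/min

r/h = 5/13, so r = (5/13)h
V = (1/3)πr²h = (1/3)π((5/13)h)²h = (25/507)πh³
dV/dh = (25/169)πh²
dh/dt = (dV/dt)/(dV/dh) = -5/((25/169)π·8²) = -169/(320π) m/min
The level is dropping at 169/(320π) ≈ 0.1681 m/min.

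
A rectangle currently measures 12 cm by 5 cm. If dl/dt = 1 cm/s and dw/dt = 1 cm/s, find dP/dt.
4 cm/s

P = 2(l + w)
dP/dt = 2(dl/dt + dw/dt) = 2(1 + 1) = 4 cm/s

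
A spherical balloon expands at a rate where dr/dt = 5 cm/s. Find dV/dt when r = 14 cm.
3920π cm³/s

V = (4/3)πr³
dV/dt = dV/dr · dr/dt = 4πr² · 5
At r = 14: dV/dt = 3920π cm³/s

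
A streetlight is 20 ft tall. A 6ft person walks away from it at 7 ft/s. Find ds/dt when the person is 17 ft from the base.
3 ft/s

By similar triangles: 20/(x+s) = 6/s
Solving: s = 6x/14
ds/dt = 6/14 · dx/dt = 3/7 · 7 = 3 ft/s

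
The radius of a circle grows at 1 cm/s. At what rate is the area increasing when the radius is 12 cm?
24π cm²/s

A = πr²
dA/dt = 2πr · dr/dt = 2π(12)(1) = 24π cm²/s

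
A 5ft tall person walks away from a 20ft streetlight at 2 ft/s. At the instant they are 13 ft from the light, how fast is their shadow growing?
2/3 ft/s

By similar triangles: 20/(x+s) = 5/s
Solving: s = 5x/15
ds/dt = 5/15 · dx/dt = 1/3 · 2 = 2/3 ft/s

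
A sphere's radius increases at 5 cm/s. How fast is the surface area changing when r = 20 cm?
800π cm²/s

S = 4πr²
dS/dt = dS/dr · dr/dt = 8πr · 5
At r = 20: dS/dt = 800π cm²/s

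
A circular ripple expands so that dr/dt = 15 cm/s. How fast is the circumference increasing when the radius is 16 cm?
30π cm/s

C = 2πr
dC/dt = 2π · dr/dt = 2π · 15 = 30π cm/s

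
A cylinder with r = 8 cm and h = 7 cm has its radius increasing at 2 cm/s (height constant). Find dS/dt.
92π cm²/s

S = 2πrh + 2πr² (lateral + bases)
dS/dt = (2πh + 4πr)·dr/dt = (2π·7 + 4π·8)·2
= 92π cm²/s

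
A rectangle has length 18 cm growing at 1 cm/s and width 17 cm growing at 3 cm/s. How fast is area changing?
71 cm²/s

A = lw
dA/dt = w·dl/dt + l·dw/dt = 17·1 + 18·3 = 71 cm²/s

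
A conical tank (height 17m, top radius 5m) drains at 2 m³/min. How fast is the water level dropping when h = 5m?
578/(625π) ≈ 0.2944 m/min

r/h = 5/17, so r = (5/17)h
V = (1/3)πr²h = (1/3)π((5/17)h)²h = (25/867)πh³
dV/dh = (25/289)πh²
dh/dt = (dV/dt)/(dV/dh) = -2/((25/289)π·5²) = -578/(625π) m/min
The level is dropping at 578/(625π) ≈ 0.2944 m/min.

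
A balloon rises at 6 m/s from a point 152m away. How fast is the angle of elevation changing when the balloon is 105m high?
0.026722 rad/s

tan(θ) = y/152
sec²(θ) · dθ/dt = (1/152) · dy/dt
dθ/dt = cos²(θ)/152 · 6 = 152/(152² + 105²) · 6
dθ/dt = 0.026722 rad/s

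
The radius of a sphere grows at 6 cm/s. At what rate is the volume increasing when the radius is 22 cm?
11616π cm³/s

V = (4/3)πr³
dV/dt = dV/dr · dr/dt = 4πr² · 6
At r = 22: dV/dt = 11616π cm³/s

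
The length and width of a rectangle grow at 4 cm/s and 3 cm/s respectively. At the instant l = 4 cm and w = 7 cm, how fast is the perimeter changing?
14 cm/s

P = 2(l + w)
dP/dt = 2(dl/dt + dw/dt) = 2(4 + 3) = 14 cm/s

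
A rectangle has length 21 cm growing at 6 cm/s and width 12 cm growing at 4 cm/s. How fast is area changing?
156 cm²/s

A = lw
dA/dt = w·dl/dt + l·dw/dt = 12·6 + 21·4 = 156 cm²/s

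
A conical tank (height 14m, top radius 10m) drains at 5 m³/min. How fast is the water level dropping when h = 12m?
49/(720π) ≈ 0.02166 m/min

r/h = 10/14, so r = (5/7)h
V = (1/3)πr²h = (1/3)π((5/7)h)²h = (25/147)πh³
dV/dh = (25/49)πh²
dh/dt = (dV/dt)/(dV/dh) = -5/((25/49)π·12²) = -49/(720π) m/min
The level is dropping at 49/(720π) ≈ 0.02166 m/min.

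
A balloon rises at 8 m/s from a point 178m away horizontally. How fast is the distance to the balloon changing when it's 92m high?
368√10037/10037 ≈ 3.673 m/s

z² = 178² + y²
z = √(178² + 92²) = 2√10037
dz/dt = y/z · dy/dt = 92/(2√10037) · 8 = 368√10037/10037 ≈ 3.673 m/s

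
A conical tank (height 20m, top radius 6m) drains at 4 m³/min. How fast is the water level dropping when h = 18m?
100/(729π) ≈ 0.04366 m/min

r/h = 6/20, so r = (3/10)h
V = (1/3)πr²h = (1/3)π((3/10)h)²h = (3/100)πh³
dV/dh = (9/100)πh²
dh/dt = (dV/dt)/(dV/dh) = -4/((9/100)π·18²) = -100/(729π) m/min
The level is dropping at 100/(729π) ≈ 0.04366 m/min.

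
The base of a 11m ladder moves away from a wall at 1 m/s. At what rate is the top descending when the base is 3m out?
3√7/28 ≈ 0.2835 m/s

x² + y² = 11²
2x·dx/dt + 2y·dy/dt = 0
dy/dt = -x/y · dx/dt = -3/(4√7) · 1 = -3√7/28 m/s
The top is descending at 3√7/28 ≈ 0.2835 m/s.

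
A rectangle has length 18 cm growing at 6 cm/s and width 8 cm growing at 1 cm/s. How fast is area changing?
66 cm²/s

A = lw
dA/dt = w·dl/dt + l·dw/dt = 8·6 + 18·1 = 66 cm²/s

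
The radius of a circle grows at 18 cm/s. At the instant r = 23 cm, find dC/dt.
36π cm/s

C = 2πr
dC/dt = 2π · dr/dt = 2π · 18 = 36π cm/s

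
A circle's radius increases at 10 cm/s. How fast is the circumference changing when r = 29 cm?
20π cm/s

C = 2πr
dC/dt = 2π · dr/dt = 2π · 10 = 20π cm/s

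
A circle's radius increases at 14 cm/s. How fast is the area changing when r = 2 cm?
56π cm²/s

A = πr²
dA/dt = 2πr · dr/dt = 2π(2)(14) = 56π cm²/s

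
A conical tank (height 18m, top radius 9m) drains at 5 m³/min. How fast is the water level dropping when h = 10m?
1/(5π) ≈ 0.06366 m/min

r/h = 9/18, so r = (1/2)h
V = (1/3)πr²h = (1/3)π((1/2)h)²h = (1/12)πh³
dV/dh = (1/4)πh²
dh/dt = (dV/dt)/(dV/dh) = -5/((1/4)π·10²) = -1/(5π) m/min
The level is dropping at 1/(5π) ≈ 0.06366 m/min.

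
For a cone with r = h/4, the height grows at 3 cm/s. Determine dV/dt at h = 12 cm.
27π cm³/s

V = (1/3)π(h/4)²h = πh³/48
dV/dt = πh²/16 · 3
At h = 12: dV/dt = 27π cm³/s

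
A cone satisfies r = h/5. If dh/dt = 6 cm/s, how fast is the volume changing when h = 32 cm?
6144π/25 cm³/s

V = (1/3)π(h/5)²h = πh³/75
dV/dt = πh²/25 · 6
At h = 32: dV/dt = 6144π/25 cm³/s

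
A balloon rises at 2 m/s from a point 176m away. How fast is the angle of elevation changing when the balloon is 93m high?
0.008883 rad/s

tan(θ) = y/176
sec²(θ) · dθ/dt = (1/176) · dy/dt
dθ/dt = cos²(θ)/176 · 2 = 176/(176² + 93²) · 2
dθ/dt = 0.008883 rad/s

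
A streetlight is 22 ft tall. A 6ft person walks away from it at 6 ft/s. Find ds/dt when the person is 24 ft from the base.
9/4 ft/s

By similar triangles: 22/(x+s) = 6/s
Solving: s = 6x/16
ds/dt = 6/16 · dx/dt = 3/8 · 6 = 9/4 ft/s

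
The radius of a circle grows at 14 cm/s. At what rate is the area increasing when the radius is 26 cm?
728π cm²/s

A = πr²
dA/dt = 2πr · dr/dt = 2π(26)(14) = 728π cm²/s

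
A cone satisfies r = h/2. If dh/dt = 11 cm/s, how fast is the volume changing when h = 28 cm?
2156π cm³/s

V = (1/3)π(h/2)²h = πh³/12
dV/dt = πh²/4 · 11
At h = 28: dV/dt = 2156π cm³/s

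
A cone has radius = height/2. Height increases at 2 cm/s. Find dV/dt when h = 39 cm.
1521π/2 cm³/s

V = (1/3)π(h/2)²h = πh³/12
dV/dt = πh²/4 · 2
At h = 39: dV/dt = 1521π/2 cm³/s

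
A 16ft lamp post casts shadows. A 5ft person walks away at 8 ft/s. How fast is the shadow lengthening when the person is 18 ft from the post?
40/11 ft/s

By similar triangles: 16/(x+s) = 5/s
Solving: s = 5x/11
ds/dt = 5/11 · dx/dt = 5/11 · 8 = 40/11 ft/s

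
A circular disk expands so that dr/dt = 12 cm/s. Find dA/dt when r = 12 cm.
288π cm²/s

A = πr²
dA/dt = 2πr · dr/dt = 2π(12)(12) = 288π cm²/s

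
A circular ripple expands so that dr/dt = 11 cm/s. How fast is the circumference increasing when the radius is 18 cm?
22π cm/s

C = 2πr
dC/dt = 2π · dr/dt = 2π · 11 = 22π cm/s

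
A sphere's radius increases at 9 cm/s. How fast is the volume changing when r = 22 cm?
17424π cm³/s

V = (4/3)πr³
dV/dt = dV/dr · dr/dt = 4πr² · 9
At r = 22: dV/dt = 17424π cm³/s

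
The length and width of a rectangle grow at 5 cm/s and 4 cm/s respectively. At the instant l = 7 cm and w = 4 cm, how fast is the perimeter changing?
18 cm/s

P = 2(l + w)
dP/dt = 2(dl/dt + dw/dt) = 2(5 + 4) = 18 cm/s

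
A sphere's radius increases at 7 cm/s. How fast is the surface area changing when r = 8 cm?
448π cm²/s

S = 4πr²
dS/dt = dS/dr · dr/dt = 8πr · 7
At r = 8: dS/dt = 448π cm²/s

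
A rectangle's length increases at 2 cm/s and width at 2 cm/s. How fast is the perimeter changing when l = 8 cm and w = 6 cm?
8 cm/s

P = 2(l + w)
dP/dt = 2(dl/dt + dw/dt) = 2(2 + 2) = 8 cm/s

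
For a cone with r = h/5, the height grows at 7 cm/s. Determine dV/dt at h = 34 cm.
8092π/25 cm³/s

V = (1/3)π(h/5)²h = πh³/75
dV/dt = πh²/25 · 7
At h = 34: dV/dt = 8092π/25 cm³/s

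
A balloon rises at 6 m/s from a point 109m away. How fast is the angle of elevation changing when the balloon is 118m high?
0.025344 rad/s

tan(θ) = y/109
sec²(θ) · dθ/dt = (1/109) · dy/dt
dθ/dt = cos²(θ)/109 · 6 = 109/(109² + 118²) · 6
dθ/dt = 0.025344 rad/s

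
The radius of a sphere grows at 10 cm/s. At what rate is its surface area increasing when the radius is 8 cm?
640π cm²/s

S = 4πr²
dS/dt = dS/dr · dr/dt = 8πr · 10
At r = 8: dS/dt = 640π cm²/s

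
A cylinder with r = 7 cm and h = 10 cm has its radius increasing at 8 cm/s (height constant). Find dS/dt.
384π cm²/s

S = 2πrh + 2πr² (lateral + bases)
dS/dt = (2πh + 4πr)·dr/dt = (2π·10 + 4π·7)·8
= 384π cm²/s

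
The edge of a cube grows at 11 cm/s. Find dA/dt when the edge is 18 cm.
2376 cm²/s

A = 6s²
dA/dt = 12s · ds/dt = 12·18·11 = 2376 cm²/s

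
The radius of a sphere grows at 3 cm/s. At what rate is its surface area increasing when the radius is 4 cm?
96π cm²/s

S = 4πr²
dS/dt = dS/dr · dr/dt = 8πr · 3
At r = 4: dS/dt = 96π cm²/s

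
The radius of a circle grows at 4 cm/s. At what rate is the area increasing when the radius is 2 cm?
16π cm²/s

A = πr²
dA/dt = 2πr · dr/dt = 2π(2)(4) = 16π cm²/s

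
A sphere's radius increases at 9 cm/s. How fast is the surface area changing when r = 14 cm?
1008π cm²/s

S = 4πr²
dS/dt = dS/dr · dr/dt = 8πr · 9
At r = 14: dS/dt = 1008π cm²/s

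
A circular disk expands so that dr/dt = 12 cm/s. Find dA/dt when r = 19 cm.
456π cm²/s

A = πr²
dA/dt = 2πr · dr/dt = 2π(19)(12) = 456π cm²/s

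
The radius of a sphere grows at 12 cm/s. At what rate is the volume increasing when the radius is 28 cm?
37632π cm³/s

V = (4/3)πr³
dV/dt = dV/dr · dr/dt = 4πr² · 12
At r = 28: dV/dt = 37632π cm³/s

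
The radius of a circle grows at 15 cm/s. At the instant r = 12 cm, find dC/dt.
30π cm/s

C = 2πr
dC/dt = 2π · dr/dt = 2π · 15 = 30π cm/s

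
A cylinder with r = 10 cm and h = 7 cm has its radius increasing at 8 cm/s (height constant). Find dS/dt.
432π cm²/s

S = 2πrh + 2πr² (lateral + bases)
dS/dt = (2πh + 4πr)·dr/dt = (2π·7 + 4π·10)·8
= 432π cm²/s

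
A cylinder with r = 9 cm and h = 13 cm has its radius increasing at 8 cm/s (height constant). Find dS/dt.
496π cm²/s

S = 2πrh + 2πr² (lateral + bases)
dS/dt = (2πh + 4πr)·dr/dt = (2π·13 + 4π·9)·8
= 496π cm²/s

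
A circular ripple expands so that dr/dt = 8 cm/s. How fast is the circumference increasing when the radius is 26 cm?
16π cm/s

C = 2πr
dC/dt = 2π · dr/dt = 2π · 8 = 16π cm/s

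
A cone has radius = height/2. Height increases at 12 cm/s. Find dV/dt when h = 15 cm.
675π cm³/s

V = (1/3)π(h/2)²h = πh³/12
dV/dt = πh²/4 · 12
At h = 15: dV/dt = 675π cm³/s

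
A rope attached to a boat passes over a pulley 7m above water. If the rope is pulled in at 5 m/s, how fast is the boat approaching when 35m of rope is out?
25√6/12 ≈ 5.103 m/s

rope² = x² + 7²
x = √(35² - 7²) = 14√6
dx/dt = (rope/x) · d(rope)/dt = (35/(14√6)) · (-5) = -25√6/12 m/s
The boat approaches at 25√6/12 ≈ 5.103 m/s.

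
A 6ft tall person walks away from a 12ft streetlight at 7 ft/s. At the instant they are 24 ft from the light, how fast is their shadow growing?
7 ft/s

By similar triangles: 12/(x+s) = 6/s
Solving: s = 6x/6
ds/dt = 6/6 · dx/dt = 1 · 7 = 7 ft/s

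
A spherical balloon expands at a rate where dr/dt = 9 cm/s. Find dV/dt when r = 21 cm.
15876π cm³/s

V = (4/3)πr³
dV/dt = dV/dr · dr/dt = 4πr² · 9
At r = 21: dV/dt = 15876π cm³/s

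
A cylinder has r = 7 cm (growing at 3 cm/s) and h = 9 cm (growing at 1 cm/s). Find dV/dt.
427π cm³/s

V = πr²h
dV/dt = 2πrh·dr/dt + πr²·dh/dt
= 2π(7)(9)(3) + π(7)²(1)
= 427π cm³/s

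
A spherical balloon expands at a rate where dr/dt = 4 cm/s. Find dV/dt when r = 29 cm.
13456π cm³/s

V = (4/3)πr³
dV/dt = dV/dr · dr/dt = 4πr² · 4
At r = 29: dV/dt = 13456π cm³/s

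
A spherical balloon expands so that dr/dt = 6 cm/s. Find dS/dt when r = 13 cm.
624π cm²/s

S = 4πr²
dS/dt = dS/dr · dr/dt = 8πr · 6
At r = 13: dS/dt = 624π cm²/s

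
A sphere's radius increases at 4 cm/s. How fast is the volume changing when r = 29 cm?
13456π cm³/s

V = (4/3)πr³
dV/dt = dV/dr · dr/dt = 4πr² · 4
At r = 29: dV/dt = 13456π cm³/s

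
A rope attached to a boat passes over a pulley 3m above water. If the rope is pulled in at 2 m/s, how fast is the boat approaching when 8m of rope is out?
16√55/55 ≈ 2.157 m/s

rope² = x² + 3²
x = √(8² - 3²) = √55
dx/dt = (rope/x) · d(rope)/dt = (8/√55) · (-2) = -16√55/55 m/s
The boat approaches at 16√55/55 ≈ 2.157 m/s.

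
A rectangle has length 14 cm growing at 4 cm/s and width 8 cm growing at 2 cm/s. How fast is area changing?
60 cm²/s

A = lw
dA/dt = w·dl/dt + l·dw/dt = 8·4 + 14·2 = 60 cm²/s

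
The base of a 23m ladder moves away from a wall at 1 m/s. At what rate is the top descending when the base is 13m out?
13√10/60 ≈ 0.6852 m/s

x² + y² = 23²
2x·dx/dt + 2y·dy/dt = 0
dy/dt = -x/y · dx/dt = -13/(6√10) · 1 = -13√10/60 m/s
The top is descending at 13√10/60 ≈ 0.6852 m/s.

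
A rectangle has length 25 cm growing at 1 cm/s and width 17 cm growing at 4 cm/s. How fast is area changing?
117 cm²/s

A = lw
dA/dt = w·dl/dt + l·dw/dt = 17·1 + 25·4 = 117 cm²/s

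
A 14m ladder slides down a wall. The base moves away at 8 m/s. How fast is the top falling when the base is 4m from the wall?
16√5/15 ≈ 2.385 m/s

x² + y² = 14²
2x·dx/dt + 2y·dy/dt = 0
dy/dt = -x/y · dx/dt = -4/(6√5) · 8 = -16√5/15 m/s
The top is descending at 16√5/15 ≈ 2.385 m/s.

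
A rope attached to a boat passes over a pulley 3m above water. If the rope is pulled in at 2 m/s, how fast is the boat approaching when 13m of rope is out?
13√10/20 ≈ 2.055 m/s

rope² = x² + 3²
x = √(13² - 3²) = 4√10
dx/dt = (rope/x) · d(rope)/dt = (13/(4√10)) · (-2) = -13√10/20 m/s
The boat approaches at 13√10/20 ≈ 2.055 m/s.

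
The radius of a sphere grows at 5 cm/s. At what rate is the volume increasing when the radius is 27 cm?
14580π cm³/s

V = (4/3)πr³
dV/dt = dV/dr · dr/dt = 4πr² · 5
At r = 27: dV/dt = 14580π cm³/s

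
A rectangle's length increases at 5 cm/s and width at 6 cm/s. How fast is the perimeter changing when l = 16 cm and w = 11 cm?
22 cm/s

P = 2(l + w)
dP/dt = 2(dl/dt + dw/dt) = 2(5 + 6) = 22 cm/s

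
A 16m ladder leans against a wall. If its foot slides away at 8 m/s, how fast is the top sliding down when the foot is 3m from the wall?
24√247/247 ≈ 1.527 m/s

x² + y² = 16²
2x·dx/dt + 2y·dy/dt = 0
dy/dt = -x/y · dx/dt = -3/√247 · 8 = -24√247/247 m/s
The top is descending at 24√247/247 ≈ 1.527 m/s.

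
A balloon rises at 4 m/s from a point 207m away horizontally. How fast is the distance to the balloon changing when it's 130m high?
520√59749/59749 ≈ 2.127 m/s

z² = 207² + y²
z = √(207² + 130²) = √59749
dz/dt = y/z · dy/dt = 130/√59749 · 4 = 520√59749/59749 ≈ 2.127 m/s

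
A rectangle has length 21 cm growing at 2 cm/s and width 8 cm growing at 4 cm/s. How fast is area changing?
100 cm²/s

A = lw
dA/dt = w·dl/dt + l·dw/dt = 8·2 + 21·4 = 100 cm²/s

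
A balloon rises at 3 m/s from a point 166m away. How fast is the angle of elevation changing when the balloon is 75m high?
0.015009 rad/s

tan(θ) = y/166
sec²(θ) · dθ/dt = (1/166) · dy/dt
dθ/dt = cos²(θ)/166 · 3 = 166/(166² + 75²) · 3
dθ/dt = 0.015009 rad/s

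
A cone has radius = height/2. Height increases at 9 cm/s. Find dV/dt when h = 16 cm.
576π cm³/s

V = (1/3)π(h/2)²h = πh³/12
dV/dt = πh²/4 · 9
At h = 16: dV/dt = 576π cm³/s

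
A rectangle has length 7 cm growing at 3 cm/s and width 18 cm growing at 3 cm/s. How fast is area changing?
75 cm²/s

A = lw
dA/dt = w·dl/dt + l·dw/dt = 18·3 + 7·3 = 75 cm²/s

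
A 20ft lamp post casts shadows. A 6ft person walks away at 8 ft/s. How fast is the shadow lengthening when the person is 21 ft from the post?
24/7 ft/s

By similar triangles: 20/(x+s) = 6/s
Solving: s = 6x/14
ds/dt = 6/14 · dx/dt = 3/7 · 8 = 24/7 ft/s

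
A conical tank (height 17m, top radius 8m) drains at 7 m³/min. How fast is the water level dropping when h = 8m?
2023/(4096π) ≈ 0.1572 m/min

r/h = 8/17, so r = (8/17)h
V = (1/3)πr²h = (1/3)π((8/17)h)²h = (64/867)πh³
dV/dh = (64/289)πh²
dh/dt = (dV/dt)/(dV/dh) = -7/((64/289)π·8²) = -2023/(4096π) m/min
The level is dropping at 2023/(4096π) ≈ 0.1572 m/min.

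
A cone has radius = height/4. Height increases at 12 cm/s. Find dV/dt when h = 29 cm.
2523π/4 cm³/s

V = (1/3)π(h/4)²h = πh³/48
dV/dt = πh²/16 · 12
At h = 29: dV/dt = 2523π/4 cm³/s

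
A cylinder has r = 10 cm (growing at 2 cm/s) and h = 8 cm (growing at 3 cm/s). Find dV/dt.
620π cm³/s

V = πr²h
dV/dt = 2πrh·dr/dt + πr²·dh/dt
= 2π(10)(8)(2) + π(10)²(3)
= 620π cm³/s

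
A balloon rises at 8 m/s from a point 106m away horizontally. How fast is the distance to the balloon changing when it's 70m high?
140√4034/2017 ≈ 4.408 m/s

z² = 106² + y²
z = √(106² + 70²) = 2√4034
dz/dt = y/z · dy/dt = 70/(2√4034) · 8 = 140√4034/2017 ≈ 4.408 m/s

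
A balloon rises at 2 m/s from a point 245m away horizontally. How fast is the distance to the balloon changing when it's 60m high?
24√2545/2545 ≈ 0.4757 m/s

z² = 245² + y²
z = √(245² + 60²) = 5√2545
dz/dt = y/z · dy/dt = 60/(5√2545) · 2 = 24√2545/2545 ≈ 0.4757 m/s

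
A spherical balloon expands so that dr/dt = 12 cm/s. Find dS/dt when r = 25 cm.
2400π cm²/s

S = 4πr²
dS/dt = dS/dr · dr/dt = 8πr · 12
At r = 25: dS/dt = 2400π cm²/s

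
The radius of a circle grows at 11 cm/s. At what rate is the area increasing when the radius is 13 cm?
286π cm²/s

A = πr²
dA/dt = 2πr · dr/dt = 2π(13)(11) = 286π cm²/s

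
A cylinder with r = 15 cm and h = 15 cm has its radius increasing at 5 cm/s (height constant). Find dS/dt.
450π cm²/s

S = 2πrh + 2πr² (lateral + bases)
dS/dt = (2πh + 4πr)·dr/dt = (2π·15 + 4π·15)·5
= 450π cm²/s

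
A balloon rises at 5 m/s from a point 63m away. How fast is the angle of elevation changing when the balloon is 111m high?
0.019337 rad/s

tan(θ) = y/63
sec²(θ) · dθ/dt = (1/63) · dy/dt
dθ/dt = cos²(θ)/63 · 5 = 63/(63² + 111²) · 5
dθ/dt = 0.019337 rad/s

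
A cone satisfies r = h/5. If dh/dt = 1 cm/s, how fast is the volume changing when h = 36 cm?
1296π/25 cm³/s

V = (1/3)π(h/5)²h = πh³/75
dV/dt = πh²/25 · 1
At h = 36: dV/dt = 1296π/25 cm³/s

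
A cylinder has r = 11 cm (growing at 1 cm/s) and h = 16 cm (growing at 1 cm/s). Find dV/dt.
473π cm³/s

V = πr²h
dV/dt = 2πrh·dr/dt + πr²·dh/dt
= 2π(11)(16)(1) + π(11)²(1)
= 473π cm³/s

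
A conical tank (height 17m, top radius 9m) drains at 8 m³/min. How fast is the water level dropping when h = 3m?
2312/(729π) ≈ 1.01 m/min

r/h = 9/17, so r = (9/17)h
V = (1/3)πr²h = (1/3)π((9/17)h)²h = (27/289)πh³
dV/dh = (81/289)πh²
dh/dt = (dV/dt)/(dV/dh) = -8/((81/289)π·3²) = -2312/(729π) m/min
The level is dropping at 2312/(729π) ≈ 1.01 m/min.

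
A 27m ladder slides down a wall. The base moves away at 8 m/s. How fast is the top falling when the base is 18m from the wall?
16√5/5 ≈ 7.155 m/s

x² + y² = 27²
2x·dx/dt + 2y·dy/dt = 0
dy/dt = -x/y · dx/dt = -18/(9√5) · 8 = -16√5/5 m/s
The top is descending at 16√5/5 ≈ 7.155 m/s.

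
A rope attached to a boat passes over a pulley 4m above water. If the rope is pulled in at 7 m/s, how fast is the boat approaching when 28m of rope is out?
49√3/12 ≈ 7.073 m/s

rope² = x² + 4²
x = √(28² - 4²) = 16√3
dx/dt = (rope/x) · d(rope)/dt = (28/(16√3)) · (-7) = -49√3/12 m/s
The boat approaches at 49√3/12 ≈ 7.073 m/s.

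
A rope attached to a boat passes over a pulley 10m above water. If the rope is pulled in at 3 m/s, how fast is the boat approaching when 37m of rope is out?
37√141/141 ≈ 3.116 m/s

rope² = x² + 10²
x = √(37² - 10²) = 3√141
dx/dt = (rope/x) · d(rope)/dt = (37/(3√141)) · (-3) = -37√141/141 m/s
The boat approaches at 37√141/141 ≈ 3.116 m/s.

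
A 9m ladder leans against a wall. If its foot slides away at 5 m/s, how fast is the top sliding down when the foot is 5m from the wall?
25√14/28 ≈ 3.341 m/s

x² + y² = 9²
2x·dx/dt + 2y·dy/dt = 0
dy/dt = -x/y · dx/dt = -5/(2√14) · 5 = -25√14/28 m/s
The top is descending at 25√14/28 ≈ 3.341 m/s.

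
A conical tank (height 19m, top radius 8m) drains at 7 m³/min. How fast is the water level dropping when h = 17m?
2527/(18496π) ≈ 0.04349 m/min

r/h = 8/19, so r = (8/19)h
V = (1/3)πr²h = (1/3)π((8/19)h)²h = (64/1083)πh³
dV/dh = (64/361)πh²
dh/dt = (dV/dt)/(dV/dh) = -7/((64/361)π·17²) = -2527/(18496π) m/min
The level is dropping at 2527/(18496π) ≈ 0.04349 m/min.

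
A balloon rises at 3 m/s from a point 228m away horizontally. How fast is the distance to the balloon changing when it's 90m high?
45√1669/1669 ≈ 1.101 m/s

z² = 228² + y²
z = √(228² + 90²) = 6√1669
dz/dt = y/z · dy/dt = 90/(6√1669) · 3 = 45√1669/1669 ≈ 1.101 m/s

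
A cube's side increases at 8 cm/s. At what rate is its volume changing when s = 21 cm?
10584 cm³/s

V = s³
dV/dt = 3s² · ds/dt = 3·21²·8 = 10584 cm³/s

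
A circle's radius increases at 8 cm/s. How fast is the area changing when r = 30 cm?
480π cm²/s

A = πr²
dA/dt = 2πr · dr/dt = 2π(30)(8) = 480π cm²/s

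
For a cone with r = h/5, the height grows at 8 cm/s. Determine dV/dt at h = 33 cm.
8712π/25 cm³/s

V = (1/3)π(h/5)²h = πh³/75
dV/dt = πh²/25 · 8
At h = 33: dV/dt = 8712π/25 cm³/s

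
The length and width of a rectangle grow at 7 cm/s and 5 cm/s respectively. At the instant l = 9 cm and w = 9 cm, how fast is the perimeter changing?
24 cm/s

P = 2(l + w)
dP/dt = 2(dl/dt + dw/dt) = 2(7 + 5) = 24 cm/s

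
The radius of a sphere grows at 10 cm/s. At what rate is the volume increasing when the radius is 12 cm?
5760π cm³/s

V = (4/3)πr³
dV/dt = dV/dr · dr/dt = 4πr² · 10
At r = 12: dV/dt = 5760π cm³/s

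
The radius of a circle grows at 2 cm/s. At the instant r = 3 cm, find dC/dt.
4π cm/s

C = 2πr
dC/dt = 2π · dr/dt = 2π · 2 = 4π cm/s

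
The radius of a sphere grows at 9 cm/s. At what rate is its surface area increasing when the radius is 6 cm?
432π cm²/s

S = 4πr²
dS/dt = dS/dr · dr/dt = 8πr · 9
At r = 6: dS/dt = 432π cm²/s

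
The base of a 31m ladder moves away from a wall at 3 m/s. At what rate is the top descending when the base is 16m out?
16√705/235 ≈ 1.808 m/s

x² + y² = 31²
2x·dx/dt + 2y·dy/dt = 0
dy/dt = -x/y · dx/dt = -16/√705 · 3 = -16√705/235 m/s
The top is descending at 16√705/235 ≈ 1.808 m/s.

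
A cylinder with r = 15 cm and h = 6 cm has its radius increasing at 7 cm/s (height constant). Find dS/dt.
504π cm²/s

S = 2πrh + 2πr² (lateral + bases)
dS/dt = (2πh + 4πr)·dr/dt = (2π·6 + 4π·15)·7
= 504π cm²/s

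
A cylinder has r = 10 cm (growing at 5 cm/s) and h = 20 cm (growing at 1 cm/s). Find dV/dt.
2100π cm³/s

V = πr²h
dV/dt = 2πrh·dr/dt + πr²·dh/dt
= 2π(10)(20)(5) + π(10)²(1)
= 2100π cm³/s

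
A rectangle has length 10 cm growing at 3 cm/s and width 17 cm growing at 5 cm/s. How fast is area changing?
101 cm²/s

A = lw
dA/dt = w·dl/dt + l·dw/dt = 17·3 + 10·5 = 101 cm²/s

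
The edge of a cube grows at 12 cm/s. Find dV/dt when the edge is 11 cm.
4356 cm³/s

V = s³
dV/dt = 3s² · ds/dt = 3·11²·12 = 4356 cm³/s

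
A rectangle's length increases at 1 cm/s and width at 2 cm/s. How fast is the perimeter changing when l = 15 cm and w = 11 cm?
6 cm/s

P = 2(l + w)
dP/dt = 2(dl/dt + dw/dt) = 2(1 + 2) = 6 cm/s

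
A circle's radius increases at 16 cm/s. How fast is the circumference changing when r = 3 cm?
32π cm/s

C = 2πr
dC/dt = 2π · dr/dt = 2π · 16 = 32π cm/s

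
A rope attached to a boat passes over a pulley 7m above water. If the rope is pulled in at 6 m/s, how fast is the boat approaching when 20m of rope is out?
40√39/39 ≈ 6.405 m/s

rope² = x² + 7²
x = √(20² - 7²) = 3√39
dx/dt = (rope/x) · d(rope)/dt = (20/(3√39)) · (-6) = -40√39/39 m/s
The boat approaches at 40√39/39 ≈ 6.405 m/s.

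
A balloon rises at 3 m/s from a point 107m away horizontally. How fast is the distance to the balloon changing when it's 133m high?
399√29138/29138 ≈ 2.337 m/s

z² = 107² + y²
z = √(107² + 133²) = √29138
dz/dt = y/z · dy/dt = 133/√29138 · 3 = 399√29138/29138 ≈ 2.337 m/s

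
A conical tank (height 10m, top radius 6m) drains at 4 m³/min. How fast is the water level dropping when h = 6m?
25/(81π) ≈ 0.09824 m/min

r/h = 6/10, so r = (3/5)h
V = (1/3)πr²h = (1/3)π((3/5)h)²h = (3/25)πh³
dV/dh = (9/25)πh²
dh/dt = (dV/dt)/(dV/dh) = -4/((9/25)π·6²) = -25/(81π) m/min
The level is dropping at 25/(81π) ≈ 0.09824 m/min.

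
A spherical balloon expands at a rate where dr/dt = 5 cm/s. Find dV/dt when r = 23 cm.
10580π cm³/s

V = (4/3)πr³
dV/dt = dV/dr · dr/dt = 4πr² · 5
At r = 23: dV/dt = 10580π cm³/s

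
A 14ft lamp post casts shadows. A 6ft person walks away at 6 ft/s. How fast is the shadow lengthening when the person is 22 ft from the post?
9/2 ft/s

By similar triangles: 14/(x+s) = 6/s
Solving: s = 6x/8
ds/dt = 6/8 · dx/dt = 3/4 · 6 = 9/2 ft/s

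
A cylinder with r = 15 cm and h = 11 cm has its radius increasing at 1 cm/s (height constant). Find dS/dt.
82π cm²/s

S = 2πrh + 2πr² (lateral + bases)
dS/dt = (2πh + 4πr)·dr/dt = (2π·11 + 4π·15)·1
= 82π cm²/s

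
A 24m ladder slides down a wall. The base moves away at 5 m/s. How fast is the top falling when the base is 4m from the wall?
√35/7 ≈ 0.8452 m/s

x² + y² = 24²
2x·dx/dt + 2y·dy/dt = 0
dy/dt = -x/y · dx/dt = -4/(4√35) · 5 = -√35/7 m/s
The top is descending at √35/7 ≈ 0.8452 m/s.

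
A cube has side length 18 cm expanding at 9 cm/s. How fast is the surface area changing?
1944 cm²/s

A = 6s²
dA/dt = 12s · ds/dt = 12·18·9 = 1944 cm²/s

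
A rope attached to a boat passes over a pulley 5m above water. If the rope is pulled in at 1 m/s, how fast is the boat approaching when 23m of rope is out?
23√14/84 ≈ 1.025 m/s

rope² = x² + 5²
x = √(23² - 5²) = 6√14
dx/dt = (rope/x) · d(rope)/dt = (23/(6√14)) · (-1) = -23√14/84 m/s
The boat approaches at 23√14/84 ≈ 1.025 m/s.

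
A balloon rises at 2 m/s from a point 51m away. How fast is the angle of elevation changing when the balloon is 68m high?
0.014118 rad/s

tan(θ) = y/51
sec²(θ) · dθ/dt = (1/51) · dy/dt
dθ/dt = cos²(θ)/51 · 2 = 51/(51² + 68²) · 2
dθ/dt = 0.014118 rad/s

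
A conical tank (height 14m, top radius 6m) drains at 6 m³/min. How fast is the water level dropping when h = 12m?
49/(216π) ≈ 0.07221 m/min

r/h = 6/14, so r = (3/7)h
V = (1/3)πr²h = (1/3)π((3/7)h)²h = (3/49)πh³
dV/dh = (9/49)πh²
dh/dt = (dV/dt)/(dV/dh) = -6/((9/49)π·12²) = -49/(216π) m/min
The level is dropping at 49/(216π) ≈ 0.07221 m/min.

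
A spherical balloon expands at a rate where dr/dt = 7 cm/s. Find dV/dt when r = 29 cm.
23548π cm³/s

V = (4/3)πr³
dV/dt = dV/dr · dr/dt = 4πr² · 7
At r = 29: dV/dt = 23548π cm³/s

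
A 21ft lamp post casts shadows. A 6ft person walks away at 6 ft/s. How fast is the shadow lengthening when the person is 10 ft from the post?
12/5 ft/s

By similar triangles: 21/(x+s) = 6/s
Solving: s = 6x/15
ds/dt = 6/15 · dx/dt = 2/5 · 6 = 12/5 ft/s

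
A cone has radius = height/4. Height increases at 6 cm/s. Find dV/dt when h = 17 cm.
867π/8 cm³/s

V = (1/3)π(h/4)²h = πh³/48
dV/dt = πh²/16 · 6
At h = 17: dV/dt = 867π/8 cm³/s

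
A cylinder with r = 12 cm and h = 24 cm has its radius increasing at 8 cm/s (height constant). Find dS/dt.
768π cm²/s

S = 2πrh + 2πr² (lateral + bases)
dS/dt = (2πh + 4πr)·dr/dt = (2π·24 + 4π·12)·8
= 768π cm²/s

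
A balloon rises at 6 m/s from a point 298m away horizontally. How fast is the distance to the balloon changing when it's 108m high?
324√25117/25117 ≈ 2.044 m/s

z² = 298² + y²
z = √(298² + 108²) = 2√25117
dz/dt = y/z · dy/dt = 108/(2√25117) · 6 = 324√25117/25117 ≈ 2.044 m/s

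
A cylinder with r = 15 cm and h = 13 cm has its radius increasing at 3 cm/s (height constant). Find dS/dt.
258π cm²/s

S = 2πrh + 2πr² (lateral + bases)
dS/dt = (2πh + 4πr)·dr/dt = (2π·13 + 4π·15)·3
= 258π cm²/s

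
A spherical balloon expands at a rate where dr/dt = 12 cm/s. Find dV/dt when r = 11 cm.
5808π cm³/s

V = (4/3)πr³
dV/dt = dV/dr · dr/dt = 4πr² · 12
At r = 11: dV/dt = 5808π cm³/s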